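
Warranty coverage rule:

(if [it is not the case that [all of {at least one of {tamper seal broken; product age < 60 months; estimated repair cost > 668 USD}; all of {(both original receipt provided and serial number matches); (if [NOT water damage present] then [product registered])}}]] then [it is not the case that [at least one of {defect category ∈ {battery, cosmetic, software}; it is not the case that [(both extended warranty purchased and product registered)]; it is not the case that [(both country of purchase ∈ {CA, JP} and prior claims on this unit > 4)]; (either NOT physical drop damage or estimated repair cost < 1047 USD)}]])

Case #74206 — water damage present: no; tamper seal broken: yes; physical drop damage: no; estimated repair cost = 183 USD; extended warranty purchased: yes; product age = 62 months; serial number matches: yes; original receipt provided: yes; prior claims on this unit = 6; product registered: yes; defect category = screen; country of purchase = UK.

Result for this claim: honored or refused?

Honored

Atomic conditions:
  tamper seal broken: yes → true
  product age < 60 months: 62 < 60 is false
  estimated repair cost > 668 USD: 183 > 668 is false
  original receipt provided: yes → true
  serial number matches: yes → true
  NOT water damage present: no → true
  product registered: yes → true
  defect category ∈ {battery, cosmetic, software}: screen is not in the set → false
  extended warranty purchased: yes → true
  country of purchase ∈ {CA, JP}: UK is not in the set → false
  prior claims on this unit > 4: 6 > 4 is true
  NOT physical drop damage: no → true
  estimated repair cost < 1047 USD: 183 < 1047 is true
Combine:
[1.1.1] true OR false OR false = true
[1.1.2.1] true AND true = true
[1.1.2.2] true → true = true
[1.1.2] true AND true = true
[1.1] true AND true = true
[1] NOT true = false
[2.1.2.1] true AND true = true
[2.1.2] NOT true = false
[2.1.3.1] false AND true = false
[2.1.3] NOT false = true
[2.1.4] true OR true = true
[2.1] false OR false OR true OR true = true
[2] NOT true = false
[root] false → false (antecedent false ⇒ implication holds) = true
Overall: true → honored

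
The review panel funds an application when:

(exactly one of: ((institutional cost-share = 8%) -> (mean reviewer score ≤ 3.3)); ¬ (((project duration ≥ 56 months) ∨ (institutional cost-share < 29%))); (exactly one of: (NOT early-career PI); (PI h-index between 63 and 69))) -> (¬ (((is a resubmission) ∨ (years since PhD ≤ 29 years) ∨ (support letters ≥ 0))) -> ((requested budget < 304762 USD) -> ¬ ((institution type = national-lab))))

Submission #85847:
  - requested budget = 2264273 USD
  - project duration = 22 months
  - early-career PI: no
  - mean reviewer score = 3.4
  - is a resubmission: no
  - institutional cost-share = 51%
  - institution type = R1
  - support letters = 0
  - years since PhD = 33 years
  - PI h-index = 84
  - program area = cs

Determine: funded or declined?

Funded

Atomic conditions:
  institutional cost-share = 8%: 51 == 8 is false
  mean reviewer score ≤ 3.3: 3.4 ≤ 3.3 is false
  project duration ≥ 56 months: 22 ≥ 56 is false
  institutional cost-share < 29%: 51 < 29 is false
  NOT early-career PI: no → true
  PI h-index between 63 and 69: 84 in [63, 69] is false
  is a resubmission: no → false
  years since PhD ≤ 29 years: 33 ≤ 29 is false
  support letters ≥ 0: 0 ≥ 0 is true
  requested budget < 304762 USD: 2264273 < 304762 is false
  institution type = national-lab: R1 == national-lab is false
Combine:
[1.1] false → false (antecedent false ⇒ implication holds) = true
[1.2.1] false OR false = false
[1.2] NOT false = true
[1.3] exactly-one(true, false) = true
[1] exactly-one(true, true, true) = false
[2.1.1] false OR false OR true = true
[2.1] NOT true = false
[2.2.2] NOT false = true
[2.2] false → true (antecedent false ⇒ implication holds) = true
[2] false → true (antecedent false ⇒ implication holds) = true
[root] false → true (antecedent false ⇒ implication holds) = true
Overall: true → funded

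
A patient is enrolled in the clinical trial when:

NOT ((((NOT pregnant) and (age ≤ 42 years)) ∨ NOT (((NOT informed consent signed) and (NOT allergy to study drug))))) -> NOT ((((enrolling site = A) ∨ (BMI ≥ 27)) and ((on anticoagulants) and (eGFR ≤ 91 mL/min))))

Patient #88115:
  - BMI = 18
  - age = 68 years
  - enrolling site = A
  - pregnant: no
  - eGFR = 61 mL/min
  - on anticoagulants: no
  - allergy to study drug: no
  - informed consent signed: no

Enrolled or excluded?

Enrolled

Atomic conditions:
  NOT pregnant: no → true
  age ≤ 42 years: 68 ≤ 42 is false
  NOT informed consent signed: no → true
  NOT allergy to study drug: no → true
  enrolling site = A: A == A is true
  BMI ≥ 27: 18 ≥ 27 is false
  on anticoagulants: no → false
  eGFR ≤ 91 mL/min: 61 ≤ 91 is true
Combine:
[1.1.1] true AND false = false
[1.1.2.1] true AND true = true
[1.1.2] NOT true = false
[1.1] false OR false = false
[1] NOT false = true
[2.1.1] true OR false = true
[2.1.2] false AND true = false
[2.1] true AND false = false
[2] NOT false = true
[root] true → true = true
Overall: true → enrolled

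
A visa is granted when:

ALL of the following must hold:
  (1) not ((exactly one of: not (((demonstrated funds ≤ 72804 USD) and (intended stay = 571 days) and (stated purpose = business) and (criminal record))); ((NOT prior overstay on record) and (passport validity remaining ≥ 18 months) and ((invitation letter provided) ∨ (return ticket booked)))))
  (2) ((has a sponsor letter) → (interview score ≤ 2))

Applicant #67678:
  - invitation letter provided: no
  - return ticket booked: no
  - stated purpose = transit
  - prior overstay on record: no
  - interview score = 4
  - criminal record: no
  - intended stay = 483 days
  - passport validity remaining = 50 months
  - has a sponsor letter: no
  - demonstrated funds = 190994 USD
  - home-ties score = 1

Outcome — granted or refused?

Atomic conditions:
  demonstrated funds ≤ 72804 USD: 190994 ≤ 72804 is false
  intended stay = 571 days: 483 == 571 is false
  stated purpose = business: transit == business is false
  criminal record: no → false
  NOT prior overstay on record: no → true
  passport validity remaining ≥ 18 months: 50 ≥ 18 is true
  invitation letter provided: no → false
  return ticket booked: no → false
  has a sponsor letter: no → false
  interview score ≤ 2: 4 ≤ 2 is false
Combine:
[1.1.1.1] false AND false AND false AND false = false
[1.1.1] NOT false = true
[1.1.2.3] false OR false = false
[1.1.2] true AND true AND false = false
[1.1] exactly-one(true, false) = true
[1] NOT true = false
[2] false → false (antecedent false ⇒ implication holds) = true
[root] false AND true = false
Overall: false → refused

Refused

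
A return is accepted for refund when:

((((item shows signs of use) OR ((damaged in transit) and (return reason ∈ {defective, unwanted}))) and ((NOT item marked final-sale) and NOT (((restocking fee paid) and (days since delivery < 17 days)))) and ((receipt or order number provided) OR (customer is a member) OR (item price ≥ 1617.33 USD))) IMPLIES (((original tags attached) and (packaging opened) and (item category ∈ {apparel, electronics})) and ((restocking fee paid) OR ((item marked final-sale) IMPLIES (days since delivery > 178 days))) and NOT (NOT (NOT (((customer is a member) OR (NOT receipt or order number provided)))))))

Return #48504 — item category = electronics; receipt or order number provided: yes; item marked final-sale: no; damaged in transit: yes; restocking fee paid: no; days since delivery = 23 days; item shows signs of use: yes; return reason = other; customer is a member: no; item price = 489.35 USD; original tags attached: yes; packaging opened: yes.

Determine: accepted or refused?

Atomic conditions:
  item shows signs of use: yes → true
  damaged in transit: yes → true
  return reason ∈ {defective, unwanted}: other is not in the set → false
  NOT item marked final-sale: no → true
  restocking fee paid: no → false
  days since delivery < 17 days: 23 < 17 is false
  receipt or order number provided: yes → true
  customer is a member: no → false
  item price ≥ 1617.33 USD: 489.35 ≥ 1617.33 is false
  original tags attached: yes → true
  packaging opened: yes → true
  item category ∈ {apparel, electronics}: electronics is in the set → true
  item marked final-sale: no → false
  days since delivery > 178 days: 23 > 178 is false
  NOT receipt or order number provided: yes → false
Combine:
[1.1.2] true AND false = false
[1.1] true OR false = true
[1.2.2.1] false AND false = false
[1.2.2] NOT false = true
[1.2] true AND true = true
[1.3] true OR false OR false = true
[1] true AND true AND true = true
[2.1] true AND true AND true = true
[2.2.2] false → false (antecedent false ⇒ implication holds) = true
[2.2] false OR true = true
[2.3.1.1.1] false OR false = false
[2.3.1.1] NOT false = true
[2.3.1] NOT true = false
[2.3] NOT false = true
[2] true AND true AND true = true
[root] true → true = true
Overall: true → accepted

Accepted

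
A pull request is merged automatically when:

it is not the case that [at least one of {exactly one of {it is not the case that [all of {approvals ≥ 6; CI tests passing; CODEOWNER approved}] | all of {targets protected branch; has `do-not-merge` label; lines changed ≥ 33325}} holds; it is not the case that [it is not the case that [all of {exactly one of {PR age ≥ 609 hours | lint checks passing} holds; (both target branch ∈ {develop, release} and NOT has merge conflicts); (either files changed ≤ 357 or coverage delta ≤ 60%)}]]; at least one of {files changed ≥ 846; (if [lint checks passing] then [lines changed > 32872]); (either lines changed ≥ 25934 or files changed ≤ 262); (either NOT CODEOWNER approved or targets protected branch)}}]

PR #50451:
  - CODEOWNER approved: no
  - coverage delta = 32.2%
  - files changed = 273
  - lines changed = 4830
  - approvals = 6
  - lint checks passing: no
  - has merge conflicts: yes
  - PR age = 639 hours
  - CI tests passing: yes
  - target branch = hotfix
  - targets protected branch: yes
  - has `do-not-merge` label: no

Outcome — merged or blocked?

Blocked

Atomic conditions:
  approvals ≥ 6: 6 ≥ 6 is true
  CI tests passing: yes → true
  CODEOWNER approved: no → false
  targets protected branch: yes → true
  has `do-not-merge` label: no → false
  lines changed ≥ 33325: 4830 ≥ 33325 is false
  PR age ≥ 609 hours: 639 ≥ 609 is true
  lint checks passing: no → false
  target branch ∈ {develop, release}: hotfix is not in the set → false
  NOT has merge conflicts: yes → false
  files changed ≤ 357: 273 ≤ 357 is true
  coverage delta ≤ 60%: 32.2 ≤ 60 is true
  files changed ≥ 846: 273 ≥ 846 is false
  lines changed > 32872: 4830 > 32872 is false
  lines changed ≥ 25934: 4830 ≥ 25934 is false
  files changed ≤ 262: 273 ≤ 262 is false
  NOT CODEOWNER approved: no → true
Combine:
[1.1.1.1] true AND true AND false = false
[1.1.1] NOT false = true
[1.1.2] true AND false AND false = false
[1.1] exactly-one(true, false) = true
[1.2.1.1.1] exactly-one(true, false) = true
[1.2.1.1.2] false AND false = false
[1.2.1.1.3] true OR true = true
[1.2.1.1] true AND false AND true = false
[1.2.1] NOT false = true
[1.2] NOT true = false
[1.3.2] false → false (antecedent false ⇒ implication holds) = true
[1.3.3] false OR false = false
[1.3.4] true OR true = true
[1.3] false OR true OR false OR true = true
[1] true OR false OR true = true
[root] NOT true = false
Overall: false → blocked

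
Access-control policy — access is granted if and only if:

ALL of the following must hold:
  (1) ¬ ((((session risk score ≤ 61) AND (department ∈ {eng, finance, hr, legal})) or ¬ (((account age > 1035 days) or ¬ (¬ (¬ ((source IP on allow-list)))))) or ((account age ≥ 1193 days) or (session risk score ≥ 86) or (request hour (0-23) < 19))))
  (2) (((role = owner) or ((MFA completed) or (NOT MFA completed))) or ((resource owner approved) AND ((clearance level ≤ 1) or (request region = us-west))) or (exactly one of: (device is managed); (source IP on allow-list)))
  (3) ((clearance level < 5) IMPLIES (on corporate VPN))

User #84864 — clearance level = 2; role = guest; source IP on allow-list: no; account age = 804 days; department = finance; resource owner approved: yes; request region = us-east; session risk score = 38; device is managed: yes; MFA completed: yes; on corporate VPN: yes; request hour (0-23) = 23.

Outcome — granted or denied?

Atomic conditions:
  session risk score ≤ 61: 38 ≤ 61 is true
  department ∈ {eng, finance, hr, legal}: finance is in the set → true
  account age > 1035 days: 804 > 1035 is false
  source IP on allow-list: no → false
  account age ≥ 1193 days: 804 ≥ 1193 is false
  session risk score ≥ 86: 38 ≥ 86 is false
  request hour (0-23) < 19: 23 < 19 is false
  role = owner: guest == owner is false
  MFA completed: yes → true
  NOT MFA completed: yes → false
  resource owner approved: yes → true
  clearance level ≤ 1: 2 ≤ 1 is false
  request region = us-west: us-east == us-west is false
  device is managed: yes → true
  clearance level < 5: 2 < 5 is true
  on corporate VPN: yes → true
Combine:
[1.1.1] true AND true = true
[1.1.2.1.2.1.1] NOT false = true
[1.1.2.1.2.1] NOT true = false
[1.1.2.1.2] NOT false = true
[1.1.2.1] false OR true = true
[1.1.2] NOT true = false
[1.1.3] false OR false OR false = false
[1.1] true OR false OR false = true
[1] NOT true = false
[2.1.2] true OR false = true
[2.1] false OR true = true
[2.2.2] false OR false = false
[2.2] true AND false = false
[2.3] exactly-one(true, false) = true
[2] true OR false OR true = true
[3] true → true = true
[root] false AND true AND true = false
Overall: false → denied

Denied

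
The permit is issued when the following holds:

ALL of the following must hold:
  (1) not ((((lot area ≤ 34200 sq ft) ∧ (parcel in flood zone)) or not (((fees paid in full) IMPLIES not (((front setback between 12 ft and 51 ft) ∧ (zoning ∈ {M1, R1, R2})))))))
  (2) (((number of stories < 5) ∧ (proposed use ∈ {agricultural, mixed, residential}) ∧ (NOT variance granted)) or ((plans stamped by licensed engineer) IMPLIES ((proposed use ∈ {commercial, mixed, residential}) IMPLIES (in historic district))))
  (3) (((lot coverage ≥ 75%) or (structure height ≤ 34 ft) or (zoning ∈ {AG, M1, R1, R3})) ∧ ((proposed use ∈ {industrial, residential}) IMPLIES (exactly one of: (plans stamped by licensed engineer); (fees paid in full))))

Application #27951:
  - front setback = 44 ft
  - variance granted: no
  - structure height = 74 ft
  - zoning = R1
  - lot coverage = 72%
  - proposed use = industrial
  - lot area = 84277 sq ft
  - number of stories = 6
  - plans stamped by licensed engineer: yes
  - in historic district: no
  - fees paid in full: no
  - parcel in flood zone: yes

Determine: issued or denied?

Issued

Atomic conditions:
  lot area ≤ 34200 sq ft: 84277 ≤ 34200 is false
  parcel in flood zone: yes → true
  fees paid in full: no → false
  front setback between 12 ft and 51 ft: 44 in [12, 51] is true
  zoning ∈ {M1, R1, R2}: R1 is in the set → true
  number of stories < 5: 6 < 5 is false
  proposed use ∈ {agricultural, mixed, residential}: industrial is not in the set → false
  NOT variance granted: no → true
  plans stamped by licensed engineer: yes → true
  proposed use ∈ {commercial, mixed, residential}: industrial is not in the set → false
  in historic district: no → false
  lot coverage ≥ 75%: 72 ≥ 75 is false
  structure height ≤ 34 ft: 74 ≤ 34 is false
  zoning ∈ {AG, M1, R1, R3}: R1 is in the set → true
  proposed use ∈ {industrial, residential}: industrial is in the set → true
Combine:
[1.1.1] false AND true = false
[1.1.2.1.2.1] true AND true = true
[1.1.2.1.2] NOT true = false
[1.1.2.1] false → false (antecedent false ⇒ implication holds) = true
[1.1.2] NOT true = false
[1.1] false OR false = false
[1] NOT false = true
[2.1] false AND false AND true = false
[2.2.2] false → false (antecedent false ⇒ implication holds) = true
[2.2] true → true = true
[2] false OR true = true
[3.1] false OR false OR true = true
[3.2.2] exactly-one(true, false) = true
[3.2] true → true = true
[3] true AND true = true
[root] true AND true AND true = true
Overall: true → issued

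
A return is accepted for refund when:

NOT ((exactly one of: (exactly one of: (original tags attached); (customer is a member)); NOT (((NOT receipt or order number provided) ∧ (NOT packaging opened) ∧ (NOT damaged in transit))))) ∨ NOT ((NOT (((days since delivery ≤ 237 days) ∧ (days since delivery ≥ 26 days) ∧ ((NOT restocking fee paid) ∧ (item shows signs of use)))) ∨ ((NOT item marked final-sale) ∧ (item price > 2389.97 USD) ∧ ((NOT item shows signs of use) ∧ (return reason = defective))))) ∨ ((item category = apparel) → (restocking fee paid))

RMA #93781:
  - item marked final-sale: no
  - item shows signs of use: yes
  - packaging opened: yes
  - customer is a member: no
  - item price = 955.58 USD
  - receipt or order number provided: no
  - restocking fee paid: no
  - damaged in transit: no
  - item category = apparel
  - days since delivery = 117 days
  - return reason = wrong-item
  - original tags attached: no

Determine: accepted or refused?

Accepted

Atomic conditions:
  original tags attached: no → false
  customer is a member: no → false
  NOT receipt or order number provided: no → true
  NOT packaging opened: yes → false
  NOT damaged in transit: no → true
  days since delivery ≤ 237 days: 117 ≤ 237 is true
  days since delivery ≥ 26 days: 117 ≥ 26 is true
  NOT restocking fee paid: no → true
  item shows signs of use: yes → true
  NOT item marked final-sale: no → true
  item price > 2389.97 USD: 955.58 > 2389.97 is false
  NOT item shows signs of use: yes → false
  return reason = defective: wrong-item == defective is false
  item category = apparel: apparel == apparel is true
  restocking fee paid: no → false
Combine:
[1.1.1] exactly-one(false, false) = false
[1.1.2.1] true AND false AND true = false
[1.1.2] NOT false = true
[1.1] exactly-one(false, true) = true
[1] NOT true = false
[2.1.1.1.3] true AND true = true
[2.1.1.1] true AND true AND true = true
[2.1.1] NOT true = false
[2.1.2.3] false AND false = false
[2.1.2] true AND false AND false = false
[2.1] false OR false = false
[2] NOT false = true
[3] true → false = false
[root] false OR true OR false = true
Overall: true → accepted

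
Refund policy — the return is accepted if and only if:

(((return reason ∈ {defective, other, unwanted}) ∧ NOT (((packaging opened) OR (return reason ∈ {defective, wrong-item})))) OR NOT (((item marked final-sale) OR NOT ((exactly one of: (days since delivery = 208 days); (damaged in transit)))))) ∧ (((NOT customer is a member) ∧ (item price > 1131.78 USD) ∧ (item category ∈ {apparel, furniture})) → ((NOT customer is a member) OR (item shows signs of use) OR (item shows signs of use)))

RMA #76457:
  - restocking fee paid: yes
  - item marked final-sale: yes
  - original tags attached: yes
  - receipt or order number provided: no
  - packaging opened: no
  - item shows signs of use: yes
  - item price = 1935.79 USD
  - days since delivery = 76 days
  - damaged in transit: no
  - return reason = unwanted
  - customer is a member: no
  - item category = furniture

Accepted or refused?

Atomic conditions:
  return reason ∈ {defective, other, unwanted}: unwanted is in the set → true
  packaging opened: no → false
  return reason ∈ {defective, wrong-item}: unwanted is not in the set → false
  item marked final-sale: yes → true
  days since delivery = 208 days: 76 == 208 is false
  damaged in transit: no → false
  NOT customer is a member: no → true
  item price > 1131.78 USD: 1935.79 > 1131.78 is true
  item category ∈ {apparel, furniture}: furniture is in the set → true
  item shows signs of use: yes → true
Combine:
[1.1.2.1] false OR false = false
[1.1.2] NOT false = true
[1.1] true AND true = true
[1.2.1.2.1] exactly-one(false, false) = false
[1.2.1.2] NOT false = true
[1.2.1] true OR true = true
[1.2] NOT true = false
[1] true OR false = true
[2.1] true AND true AND true = true
[2.2] true OR true OR true = true
[2] true → true = true
[root] true AND true = true
Overall: true → accepted

Accepted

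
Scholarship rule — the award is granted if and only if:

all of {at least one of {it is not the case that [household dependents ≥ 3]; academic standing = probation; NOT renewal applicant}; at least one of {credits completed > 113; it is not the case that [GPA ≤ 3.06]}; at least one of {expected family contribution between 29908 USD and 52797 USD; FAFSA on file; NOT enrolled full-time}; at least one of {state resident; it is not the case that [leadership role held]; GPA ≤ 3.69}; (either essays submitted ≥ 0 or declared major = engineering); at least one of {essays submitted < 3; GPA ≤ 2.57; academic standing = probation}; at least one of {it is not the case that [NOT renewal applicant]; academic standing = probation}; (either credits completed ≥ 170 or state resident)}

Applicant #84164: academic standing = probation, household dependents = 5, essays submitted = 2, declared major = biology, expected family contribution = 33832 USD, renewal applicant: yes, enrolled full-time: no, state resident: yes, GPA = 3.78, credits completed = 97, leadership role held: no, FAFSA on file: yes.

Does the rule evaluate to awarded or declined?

Atomic conditions:
  household dependents ≥ 3: 5 ≥ 3 is true
  academic standing = probation: probation == probation is true
  NOT renewal applicant: yes → false
  credits completed > 113: 97 > 113 is false
  GPA ≤ 3.06: 3.78 ≤ 3.06 is false
  expected family contribution between 29908 USD and 52797 USD: 33832 in [29908, 52797] is true
  FAFSA on file: yes → true
  NOT enrolled full-time: no → true
  state resident: yes → true
  leadership role held: no → false
  GPA ≤ 3.69: 3.78 ≤ 3.69 is false
  essays submitted ≥ 0: 2 ≥ 0 is true
  declared major = engineering: biology == engineering is false
  essays submitted < 3: 2 < 3 is true
  GPA ≤ 2.57: 3.78 ≤ 2.57 is false
  credits completed ≥ 170: 97 ≥ 170 is false
Combine:
[1.1] NOT true = false
[1] false OR true OR false = true
[2.2] NOT false = true
[2] false OR true = true
[3] true OR true OR true = true
[4.2] NOT false = true
[4] true OR true OR false = true
[5] true OR false = true
[6] true OR false OR true = true
[7.1] NOT false = true
[7] true OR true = true
[8] false OR true = true
[root] true AND true AND true AND true AND true AND true AND true AND true = true
Overall: true → awarded

Awarded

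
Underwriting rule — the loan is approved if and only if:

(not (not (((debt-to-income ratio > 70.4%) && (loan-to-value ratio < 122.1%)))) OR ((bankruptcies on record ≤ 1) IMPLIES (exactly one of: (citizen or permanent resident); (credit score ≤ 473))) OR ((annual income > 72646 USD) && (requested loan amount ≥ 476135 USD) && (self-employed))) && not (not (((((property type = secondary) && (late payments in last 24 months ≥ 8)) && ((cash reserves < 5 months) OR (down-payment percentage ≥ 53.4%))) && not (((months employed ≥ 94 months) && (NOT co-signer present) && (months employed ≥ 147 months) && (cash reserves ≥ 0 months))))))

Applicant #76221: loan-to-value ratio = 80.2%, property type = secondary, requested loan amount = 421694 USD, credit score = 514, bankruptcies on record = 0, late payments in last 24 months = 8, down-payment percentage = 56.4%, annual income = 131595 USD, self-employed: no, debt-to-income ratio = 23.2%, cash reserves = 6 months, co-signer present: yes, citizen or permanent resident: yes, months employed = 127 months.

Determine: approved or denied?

Approved

Atomic conditions:
  debt-to-income ratio > 70.4%: 23.2 > 70.4 is false
  loan-to-value ratio < 122.1%: 80.2 < 122.1 is true
  bankruptcies on record ≤ 1: 0 ≤ 1 is true
  citizen or permanent resident: yes → true
  credit score ≤ 473: 514 ≤ 473 is false
  annual income > 72646 USD: 131595 > 72646 is true
  requested loan amount ≥ 476135 USD: 421694 ≥ 476135 is false
  self-employed: no → false
  property type = secondary: secondary == secondary is true
  late payments in last 24 months ≥ 8: 8 ≥ 8 is true
  cash reserves < 5 months: 6 < 5 is false
  down-payment percentage ≥ 53.4%: 56.4 ≥ 53.4 is true
  months employed ≥ 94 months: 127 ≥ 94 is true
  NOT co-signer present: yes → false
  months employed ≥ 147 months: 127 ≥ 147 is false
  cash reserves ≥ 0 months: 6 ≥ 0 is true
Combine:
[1.1.1.1] false AND true = false
[1.1.1] NOT false = true
[1.1] NOT true = false
[1.2.2] exactly-one(true, false) = true
[1.2] true → true = true
[1.3] true AND false AND false = false
[1] false OR true OR false = true
[2.1.1.1.1] true AND true = true
[2.1.1.1.2] false OR true = true
[2.1.1.1] true AND true = true
[2.1.1.2.1] true AND false AND false AND true = false
[2.1.1.2] NOT false = true
[2.1.1] true AND true = true
[2.1] NOT true = false
[2] NOT false = true
[root] true AND true = true
Overall: true → approved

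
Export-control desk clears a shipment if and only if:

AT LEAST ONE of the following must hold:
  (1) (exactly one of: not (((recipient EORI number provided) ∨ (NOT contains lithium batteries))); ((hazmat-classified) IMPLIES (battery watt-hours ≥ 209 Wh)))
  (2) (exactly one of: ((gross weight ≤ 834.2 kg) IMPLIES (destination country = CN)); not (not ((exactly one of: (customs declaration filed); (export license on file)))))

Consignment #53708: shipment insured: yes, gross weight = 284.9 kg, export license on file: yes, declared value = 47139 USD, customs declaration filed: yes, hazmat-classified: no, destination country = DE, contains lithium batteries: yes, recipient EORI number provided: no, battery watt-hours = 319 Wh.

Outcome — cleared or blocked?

Atomic conditions:
  recipient EORI number provided: no → false
  NOT contains lithium batteries: yes → false
  hazmat-classified: no → false
  battery watt-hours ≥ 209 Wh: 319 ≥ 209 is true
  gross weight ≤ 834.2 kg: 284.9 ≤ 834.2 is true
  destination country = CN: DE == CN is false
  customs declaration filed: yes → true
  export license on file: yes → true
Combine:
[1.1.1] false OR false = false
[1.1] NOT false = true
[1.2] false → true (antecedent false ⇒ implication holds) = true
[1] exactly-one(true, true) = false
[2.1] true → false = false
[2.2.1.1] exactly-one(true, true) = false
[2.2.1] NOT false = true
[2.2] NOT true = false
[2] exactly-one(false, false) = false
[root] false OR false = false
Overall: false → blocked

Blocked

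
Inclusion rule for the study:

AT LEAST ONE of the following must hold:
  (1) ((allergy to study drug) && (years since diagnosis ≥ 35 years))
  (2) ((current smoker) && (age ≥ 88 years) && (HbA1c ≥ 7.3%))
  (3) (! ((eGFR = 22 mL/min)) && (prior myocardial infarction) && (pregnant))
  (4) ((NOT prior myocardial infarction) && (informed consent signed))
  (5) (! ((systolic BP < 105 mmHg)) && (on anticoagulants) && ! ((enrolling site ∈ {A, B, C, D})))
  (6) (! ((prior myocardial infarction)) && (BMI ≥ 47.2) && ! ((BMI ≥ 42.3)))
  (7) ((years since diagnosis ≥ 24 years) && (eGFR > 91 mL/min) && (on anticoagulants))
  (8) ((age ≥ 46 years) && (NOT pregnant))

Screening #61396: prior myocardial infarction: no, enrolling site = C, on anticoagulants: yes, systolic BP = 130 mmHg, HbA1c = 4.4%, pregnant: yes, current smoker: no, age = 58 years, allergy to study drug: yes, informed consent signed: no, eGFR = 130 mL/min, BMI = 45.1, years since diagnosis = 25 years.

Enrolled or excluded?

Enrolled

Atomic conditions:
  allergy to study drug: yes → true
  years since diagnosis ≥ 35 years: 25 ≥ 35 is false
  current smoker: no → false
  age ≥ 88 years: 58 ≥ 88 is false
  HbA1c ≥ 7.3%: 4.4 ≥ 7.3 is false
  eGFR = 22 mL/min: 130 == 22 is false
  prior myocardial infarction: no → false
  pregnant: yes → true
  NOT prior myocardial infarction: no → true
  informed consent signed: no → false
  systolic BP < 105 mmHg: 130 < 105 is false
  on anticoagulants: yes → true
  enrolling site ∈ {A, B, C, D}: C is in the set → true
  BMI ≥ 47.2: 45.1 ≥ 47.2 is false
  BMI ≥ 42.3: 45.1 ≥ 42.3 is true
  years since diagnosis ≥ 24 years: 25 ≥ 24 is true
  eGFR > 91 mL/min: 130 > 91 is true
  age ≥ 46 years: 58 ≥ 46 is true
  NOT pregnant: yes → false
Combine:
[1] true AND false = false
[2] false AND false AND false = false
[3.1] NOT false = true
[3] true AND false AND true = false
[4] true AND false = false
[5.1] NOT false = true
[5.3] NOT true = false
[5] true AND true AND false = false
[6.1] NOT false = true
[6.3] NOT true = false
[6] true AND false AND false = false
[7] true AND true AND true = true
[8] true AND false = false
[root] false OR false OR false OR false OR false OR false OR true OR false = true
Overall: true → enrolled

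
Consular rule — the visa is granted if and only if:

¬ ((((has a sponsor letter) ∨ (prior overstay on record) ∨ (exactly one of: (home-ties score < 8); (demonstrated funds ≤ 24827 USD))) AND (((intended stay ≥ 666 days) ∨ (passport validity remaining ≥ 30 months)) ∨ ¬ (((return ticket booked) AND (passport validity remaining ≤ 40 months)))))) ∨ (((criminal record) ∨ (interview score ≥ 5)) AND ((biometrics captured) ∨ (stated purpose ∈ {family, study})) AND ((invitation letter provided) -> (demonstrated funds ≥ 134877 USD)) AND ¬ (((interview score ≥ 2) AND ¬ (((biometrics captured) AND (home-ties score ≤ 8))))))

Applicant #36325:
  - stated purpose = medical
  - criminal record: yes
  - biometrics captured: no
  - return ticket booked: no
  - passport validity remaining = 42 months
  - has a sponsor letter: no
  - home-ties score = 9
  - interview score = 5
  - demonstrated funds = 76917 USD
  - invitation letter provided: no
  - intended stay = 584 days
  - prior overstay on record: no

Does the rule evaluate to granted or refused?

Granted

Atomic conditions:
  has a sponsor letter: no → false
  prior overstay on record: no → false
  home-ties score < 8: 9 < 8 is false
  demonstrated funds ≤ 24827 USD: 76917 ≤ 24827 is false
  intended stay ≥ 666 days: 584 ≥ 666 is false
  passport validity remaining ≥ 30 months: 42 ≥ 30 is true
  return ticket booked: no → false
  passport validity remaining ≤ 40 months: 42 ≤ 40 is false
  criminal record: yes → true
  interview score ≥ 5: 5 ≥ 5 is true
  biometrics captured: no → false
  stated purpose ∈ {family, study}: medical is not in the set → false
  invitation letter provided: no → false
  demonstrated funds ≥ 134877 USD: 76917 ≥ 134877 is false
  interview score ≥ 2: 5 ≥ 2 is true
  home-ties score ≤ 8: 9 ≤ 8 is false
Combine:
[1.1.1.3] exactly-one(false, false) = false
[1.1.1] false OR false OR false = false
[1.1.2.1] false OR true = true
[1.1.2.2.1] false AND false = false
[1.1.2.2] NOT false = true
[1.1.2] true OR true = true
[1.1] false AND true = false
[1] NOT false = true
[2.1] true OR true = true
[2.2] false OR false = false
[2.3] false → false (antecedent false ⇒ implication holds) = true
[2.4.1.2.1] false AND false = false
[2.4.1.2] NOT false = true
[2.4.1] true AND true = true
[2.4] NOT true = false
[2] true AND false AND true AND false = false
[root] true OR false = true
Overall: true → granted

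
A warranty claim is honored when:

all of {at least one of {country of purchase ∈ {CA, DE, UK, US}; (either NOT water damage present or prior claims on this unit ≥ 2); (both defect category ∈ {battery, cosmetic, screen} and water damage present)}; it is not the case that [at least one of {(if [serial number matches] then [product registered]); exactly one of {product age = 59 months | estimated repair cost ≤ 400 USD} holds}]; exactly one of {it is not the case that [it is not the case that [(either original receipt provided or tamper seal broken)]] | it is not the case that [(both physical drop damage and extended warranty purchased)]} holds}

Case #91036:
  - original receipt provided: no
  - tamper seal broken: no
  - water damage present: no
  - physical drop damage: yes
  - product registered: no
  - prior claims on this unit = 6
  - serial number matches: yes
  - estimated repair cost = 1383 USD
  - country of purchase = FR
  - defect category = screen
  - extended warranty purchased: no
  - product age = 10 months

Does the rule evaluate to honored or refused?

Atomic conditions:
  country of purchase ∈ {CA, DE, UK, US}: FR is not in the set → false
  NOT water damage present: no → true
  prior claims on this unit ≥ 2: 6 ≥ 2 is true
  defect category ∈ {battery, cosmetic, screen}: screen is in the set → true
  water damage present: no → false
  serial number matches: yes → true
  product registered: no → false
  product age = 59 months: 10 == 59 is false
  estimated repair cost ≤ 400 USD: 1383 ≤ 400 is false
  original receipt provided: no → false
  tamper seal broken: no → false
  physical drop damage: yes → true
  extended warranty purchased: no → false
Combine:
[1.2] true OR true = true
[1.3] true AND false = false
[1] false OR true OR false = true
[2.1.1] true → false = false
[2.1.2] exactly-one(false, false) = false
[2.1] false OR false = false
[2] NOT false = true
[3.1.1.1] false OR false = false
[3.1.1] NOT false = true
[3.1] NOT true = false
[3.2.1] true AND false = false
[3.2] NOT false = true
[3] exactly-one(false, true) = true
[root] true AND true AND true = true
Overall: true → honored

Honored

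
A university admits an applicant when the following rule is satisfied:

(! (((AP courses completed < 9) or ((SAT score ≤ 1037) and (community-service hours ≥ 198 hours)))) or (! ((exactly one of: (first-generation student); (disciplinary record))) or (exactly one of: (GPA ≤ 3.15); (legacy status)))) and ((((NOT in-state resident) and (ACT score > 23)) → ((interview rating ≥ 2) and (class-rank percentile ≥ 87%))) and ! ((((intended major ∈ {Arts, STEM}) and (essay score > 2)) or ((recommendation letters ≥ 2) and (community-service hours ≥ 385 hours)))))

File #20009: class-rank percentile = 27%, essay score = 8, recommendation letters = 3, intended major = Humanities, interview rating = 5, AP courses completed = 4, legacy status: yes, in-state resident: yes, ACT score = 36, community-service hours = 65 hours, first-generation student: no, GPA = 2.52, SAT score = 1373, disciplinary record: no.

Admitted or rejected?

Admitted

Atomic conditions:
  AP courses completed < 9: 4 < 9 is true
  SAT score ≤ 1037: 1373 ≤ 1037 is false
  community-service hours ≥ 198 hours: 65 ≥ 198 is false
  first-generation student: no → false
  disciplinary record: no → false
  GPA ≤ 3.15: 2.52 ≤ 3.15 is true
  legacy status: yes → true
  NOT in-state resident: yes → false
  ACT score > 23: 36 > 23 is true
  interview rating ≥ 2: 5 ≥ 2 is true
  class-rank percentile ≥ 87%: 27 ≥ 87 is false
  intended major ∈ {Arts, STEM}: Humanities is not in the set → false
  essay score > 2: 8 > 2 is true
  recommendation letters ≥ 2: 3 ≥ 2 is true
  community-service hours ≥ 385 hours: 65 ≥ 385 is false
Combine:
[1.1.1.2] false AND false = false
[1.1.1] true OR false = true
[1.1] NOT true = false
[1.2.1.1] exactly-one(false, false) = false
[1.2.1] NOT false = true
[1.2.2] exactly-one(true, true) = false
[1.2] true OR false = true
[1] false OR true = true
[2.1.1] false AND true = false
[2.1.2] true AND false = false
[2.1] false → false (antecedent false ⇒ implication holds) = true
[2.2.1.1] false AND true = false
[2.2.1.2] true AND false = false
[2.2.1] false OR false = false
[2.2] NOT false = true
[2] true AND true = true
[root] true AND true = true
Overall: true → admitted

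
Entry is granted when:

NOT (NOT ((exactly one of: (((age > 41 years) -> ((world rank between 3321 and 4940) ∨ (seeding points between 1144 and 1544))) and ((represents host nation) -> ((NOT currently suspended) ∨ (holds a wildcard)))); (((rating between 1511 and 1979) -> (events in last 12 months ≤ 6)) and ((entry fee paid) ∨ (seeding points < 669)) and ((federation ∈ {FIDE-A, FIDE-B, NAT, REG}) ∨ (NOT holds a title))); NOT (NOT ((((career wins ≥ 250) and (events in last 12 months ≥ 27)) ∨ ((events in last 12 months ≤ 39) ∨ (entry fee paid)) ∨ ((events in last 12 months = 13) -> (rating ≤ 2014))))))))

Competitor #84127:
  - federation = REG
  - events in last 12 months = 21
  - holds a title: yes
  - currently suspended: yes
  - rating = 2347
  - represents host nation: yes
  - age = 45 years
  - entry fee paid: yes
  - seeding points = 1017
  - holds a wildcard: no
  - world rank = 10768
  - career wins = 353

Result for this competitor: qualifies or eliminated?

Eliminated

Atomic conditions:
  age > 41 years: 45 > 41 is true
  world rank between 3321 and 4940: 10768 in [3321, 4940] is false
  seeding points between 1144 and 1544: 1017 in [1144, 1544] is false
  represents host nation: yes → true
  NOT currently suspended: yes → false
  holds a wildcard: no → false
  rating between 1511 and 1979: 2347 in [1511, 1979] is false
  events in last 12 months ≤ 6: 21 ≤ 6 is false
  entry fee paid: yes → true
  seeding points < 669: 1017 < 669 is false
  federation ∈ {FIDE-A, FIDE-B, NAT, REG}: REG is in the set → true
  NOT holds a title: yes → false
  career wins ≥ 250: 353 ≥ 250 is true
  events in last 12 months ≥ 27: 21 ≥ 27 is false
  events in last 12 months ≤ 39: 21 ≤ 39 is true
  events in last 12 months = 13: 21 == 13 is false
  rating ≤ 2014: 2347 ≤ 2014 is false
Combine:
[1.1.1.1.2] false OR false = false
[1.1.1.1] true → false = false
[1.1.1.2.2] false OR false = false
[1.1.1.2] true → false = false
[1.1.1] false AND false = false
[1.1.2.1] false → false (antecedent false ⇒ implication holds) = true
[1.1.2.2] true OR false = true
[1.1.2.3] true OR false = true
[1.1.2] true AND true AND true = true
[1.1.3.1.1.1] true AND false = false
[1.1.3.1.1.2] true OR true = true
[1.1.3.1.1.3] false → false (antecedent false ⇒ implication holds) = true
[1.1.3.1.1] false OR true OR true = true
[1.1.3.1] NOT true = false
[1.1.3] NOT false = true
[1.1] exactly-one(false, true, true) = false
[1] NOT false = true
[root] NOT true = false
Overall: false → eliminated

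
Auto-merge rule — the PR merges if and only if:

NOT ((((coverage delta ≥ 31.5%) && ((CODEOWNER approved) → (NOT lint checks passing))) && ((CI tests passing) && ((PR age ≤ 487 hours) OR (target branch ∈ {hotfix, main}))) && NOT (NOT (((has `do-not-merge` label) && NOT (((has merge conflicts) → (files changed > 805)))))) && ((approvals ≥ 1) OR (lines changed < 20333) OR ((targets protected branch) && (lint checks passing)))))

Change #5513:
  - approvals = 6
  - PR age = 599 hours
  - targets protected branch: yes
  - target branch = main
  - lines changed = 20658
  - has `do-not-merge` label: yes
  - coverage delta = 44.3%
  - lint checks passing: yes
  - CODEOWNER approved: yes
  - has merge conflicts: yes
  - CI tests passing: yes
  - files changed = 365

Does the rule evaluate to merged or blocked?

Atomic conditions:
  coverage delta ≥ 31.5%: 44.3 ≥ 31.5 is true
  CODEOWNER approved: yes → true
  NOT lint checks passing: yes → false
  CI tests passing: yes → true
  PR age ≤ 487 hours: 599 ≤ 487 is false
  target branch ∈ {hotfix, main}: main is in the set → true
  has `do-not-merge` label: yes → true
  has merge conflicts: yes → true
  files changed > 805: 365 > 805 is false
  approvals ≥ 1: 6 ≥ 1 is true
  lines changed < 20333: 20658 < 20333 is false
  targets protected branch: yes → true
  lint checks passing: yes → true
Combine:
[1.1.2] true → false = false
[1.1] true AND false = false
[1.2.2] false OR true = true
[1.2] true AND true = true
[1.3.1.1.2.1] true → false = false
[1.3.1.1.2] NOT false = true
[1.3.1.1] true AND true = true
[1.3.1] NOT true = false
[1.3] NOT false = true
[1.4.3] true AND true = true
[1.4] true OR false OR true = true
[1] false AND true AND true AND true = false
[root] NOT false = true
Overall: true → merged

Merged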